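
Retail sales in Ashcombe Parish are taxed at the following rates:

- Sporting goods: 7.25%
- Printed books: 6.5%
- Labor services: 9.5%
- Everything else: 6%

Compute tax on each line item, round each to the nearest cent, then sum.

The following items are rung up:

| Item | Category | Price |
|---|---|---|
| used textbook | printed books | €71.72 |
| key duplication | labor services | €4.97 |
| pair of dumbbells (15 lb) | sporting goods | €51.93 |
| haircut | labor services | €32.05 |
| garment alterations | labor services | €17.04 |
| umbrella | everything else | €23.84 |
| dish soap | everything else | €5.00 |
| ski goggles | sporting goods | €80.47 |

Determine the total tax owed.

€21.11

Used textbook €71.72: printed books → 6.5% → €4.66
Key duplication €4.97: labor services → 9.5% → €0.47
Pair of dumbbells (15 lb) €51.93: sporting goods → 7.25% → €3.76
Haircut €32.05: labor services → 9.5% → €3.04
Garment alterations €17.04: labor services → 9.5% → €1.62
Umbrella €23.84: everything else → 6% → €1.43
Dish soap €5.00: everything else → 6% → €0.30
Ski goggles €80.47: sporting goods → 7.25% → €5.83
Total tax = €4.66 + €0.47 + €3.76 + €3.04 + €1.62 + €1.43 + €0.30 + €5.83 = €21.11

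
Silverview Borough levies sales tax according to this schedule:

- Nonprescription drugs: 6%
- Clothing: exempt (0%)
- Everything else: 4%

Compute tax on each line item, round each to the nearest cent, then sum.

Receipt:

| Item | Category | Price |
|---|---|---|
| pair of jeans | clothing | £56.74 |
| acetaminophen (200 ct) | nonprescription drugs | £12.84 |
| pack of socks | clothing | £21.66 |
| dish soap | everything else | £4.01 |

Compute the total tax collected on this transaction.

£0.93

Pair of jeans £56.74: clothing → 0% → £0.00
Acetaminophen (200 ct) £12.84: nonprescription drugs → 6% → £0.77
Pack of socks £21.66: clothing → 0% → £0.00
Dish soap £4.01: everything else → 4% → £0.16
Total tax = £0.77 + £0.16 = £0.93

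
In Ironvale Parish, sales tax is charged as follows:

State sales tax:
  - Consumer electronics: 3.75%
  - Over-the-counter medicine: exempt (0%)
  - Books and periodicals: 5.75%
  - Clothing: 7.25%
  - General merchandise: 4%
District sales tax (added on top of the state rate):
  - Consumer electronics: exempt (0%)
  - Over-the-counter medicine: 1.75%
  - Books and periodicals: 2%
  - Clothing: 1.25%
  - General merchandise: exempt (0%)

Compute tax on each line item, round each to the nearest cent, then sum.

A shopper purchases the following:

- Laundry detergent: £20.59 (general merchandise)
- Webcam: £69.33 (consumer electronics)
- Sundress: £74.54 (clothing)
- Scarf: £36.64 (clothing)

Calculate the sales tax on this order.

Laundry detergent £20.59: general merchandise → 4% + 0% district = 4% → £0.82
Webcam £69.33: consumer electronics → 3.75% + 0% district = 3.75% → £2.60
Sundress £74.54: clothing → 7.25% + 1.25% district = 8.5% → £6.34
Scarf £36.64: clothing → 7.25% + 1.25% district = 8.5% → £3.11
Total tax = £0.82 + £2.60 + £6.34 + £3.11 = £12.87

£12.87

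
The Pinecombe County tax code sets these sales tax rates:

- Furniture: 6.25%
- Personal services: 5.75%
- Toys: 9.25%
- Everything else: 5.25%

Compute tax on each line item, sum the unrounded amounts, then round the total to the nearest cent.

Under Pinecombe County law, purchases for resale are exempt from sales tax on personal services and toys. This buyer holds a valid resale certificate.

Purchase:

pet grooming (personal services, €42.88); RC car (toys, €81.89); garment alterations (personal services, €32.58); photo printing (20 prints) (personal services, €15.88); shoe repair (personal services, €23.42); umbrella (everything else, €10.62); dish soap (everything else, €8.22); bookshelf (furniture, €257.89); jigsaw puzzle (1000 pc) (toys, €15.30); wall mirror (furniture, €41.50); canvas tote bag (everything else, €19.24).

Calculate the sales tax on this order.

Pet grooming €42.88: personal services, buyer-exempt → 0% → €0.00
RC car €81.89: toys, buyer-exempt → 0% → €0.00
Garment alterations €32.58: personal services, buyer-exempt → 0% → €0.00
Photo printing (20 prints) €15.88: personal services, buyer-exempt → 0% → €0.00
Shoe repair €23.42: personal services, buyer-exempt → 0% → €0.00
Umbrella €10.62: everything else → 5.25% → €0.55755
Dish soap €8.22: everything else → 5.25% → €0.43155
Bookshelf €257.89: furniture → 6.25% → €16.118125
Jigsaw puzzle (1000 pc) €15.30: toys, buyer-exempt → 0% → €0.00
Wall mirror €41.50: furniture → 6.25% → €2.59375
Canvas tote bag €19.24: everything else → 5.25% → €1.0101
Unrounded tax sum = €20.711075 → €20.71

€20.71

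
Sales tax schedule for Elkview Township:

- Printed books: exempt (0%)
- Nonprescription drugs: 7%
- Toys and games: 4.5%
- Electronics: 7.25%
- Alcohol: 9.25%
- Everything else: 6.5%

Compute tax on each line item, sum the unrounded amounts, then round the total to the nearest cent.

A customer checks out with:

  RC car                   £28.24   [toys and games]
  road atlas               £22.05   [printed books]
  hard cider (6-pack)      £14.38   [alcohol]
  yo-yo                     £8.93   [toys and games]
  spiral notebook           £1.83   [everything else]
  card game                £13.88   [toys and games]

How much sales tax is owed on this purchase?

RC car £28.24: toys and games → 4.5% → £1.2708
Road atlas £22.05: printed books → 0% → £0.00
Hard cider (6-pack) £14.38: alcohol → 9.25% → £1.33015
Yo-yo £8.93: toys and games → 4.5% → £0.40185
Spiral notebook £1.83: everything else → 6.5% → £0.11895
Card game £13.88: toys and games → 4.5% → £0.6246
Unrounded tax sum = £3.74635 → £3.75

£3.75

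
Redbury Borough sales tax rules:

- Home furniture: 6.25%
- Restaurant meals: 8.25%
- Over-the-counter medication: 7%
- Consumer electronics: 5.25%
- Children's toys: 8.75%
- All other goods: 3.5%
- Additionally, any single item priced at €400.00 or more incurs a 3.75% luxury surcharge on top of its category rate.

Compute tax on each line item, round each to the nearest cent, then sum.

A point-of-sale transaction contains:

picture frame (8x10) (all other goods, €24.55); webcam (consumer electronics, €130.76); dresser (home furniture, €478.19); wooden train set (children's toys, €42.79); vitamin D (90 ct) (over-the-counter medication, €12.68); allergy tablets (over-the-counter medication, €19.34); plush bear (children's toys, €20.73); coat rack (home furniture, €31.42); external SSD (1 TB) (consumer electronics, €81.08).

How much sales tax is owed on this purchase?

€69.55

Picture frame (8x10) €24.55: all other goods → 3.5% → €0.86
Webcam €130.76: consumer electronics → 5.25% → €6.86
Dresser €478.19: home furniture → 6.25% + 3.75% surcharge = 10% → €47.82
Wooden train set €42.79: children's toys → 8.75% → €3.74
Vitamin D (90 ct) €12.68: over-the-counter medication → 7% → €0.89
Allergy tablets €19.34: over-the-counter medication → 7% → €1.35
Plush bear €20.73: children's toys → 8.75% → €1.81
Coat rack €31.42: home furniture → 6.25% → €1.96
External SSD (1 TB) €81.08: consumer electronics → 5.25% → €4.26
Total tax = €0.86 + €6.86 + €47.82 + €3.74 + €0.89 + €1.35 + €1.81 + €1.96 + €4.26 = €69.55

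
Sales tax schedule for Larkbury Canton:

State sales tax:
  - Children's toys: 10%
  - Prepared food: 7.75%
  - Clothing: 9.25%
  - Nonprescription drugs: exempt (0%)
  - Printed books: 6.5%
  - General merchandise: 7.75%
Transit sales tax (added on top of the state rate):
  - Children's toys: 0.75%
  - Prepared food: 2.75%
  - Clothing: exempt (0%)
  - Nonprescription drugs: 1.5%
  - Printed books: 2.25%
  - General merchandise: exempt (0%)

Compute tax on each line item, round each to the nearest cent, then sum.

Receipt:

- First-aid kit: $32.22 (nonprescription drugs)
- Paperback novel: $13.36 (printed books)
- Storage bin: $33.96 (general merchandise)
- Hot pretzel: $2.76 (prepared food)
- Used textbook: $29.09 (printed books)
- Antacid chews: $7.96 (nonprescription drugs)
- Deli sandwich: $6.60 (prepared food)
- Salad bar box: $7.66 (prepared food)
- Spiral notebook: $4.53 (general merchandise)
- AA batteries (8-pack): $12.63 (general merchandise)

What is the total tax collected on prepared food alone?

Hot pretzel $2.76: prepared food → 7.75% + 2.75% transit = 10.5% → $0.29
Deli sandwich $6.60: prepared food → 7.75% + 2.75% transit = 10.5% → $0.69
Salad bar box $7.66: prepared food → 7.75% + 2.75% transit = 10.5% → $0.80
Tax on prepared food = $0.29 + $0.69 + $0.80 = $1.78

$1.78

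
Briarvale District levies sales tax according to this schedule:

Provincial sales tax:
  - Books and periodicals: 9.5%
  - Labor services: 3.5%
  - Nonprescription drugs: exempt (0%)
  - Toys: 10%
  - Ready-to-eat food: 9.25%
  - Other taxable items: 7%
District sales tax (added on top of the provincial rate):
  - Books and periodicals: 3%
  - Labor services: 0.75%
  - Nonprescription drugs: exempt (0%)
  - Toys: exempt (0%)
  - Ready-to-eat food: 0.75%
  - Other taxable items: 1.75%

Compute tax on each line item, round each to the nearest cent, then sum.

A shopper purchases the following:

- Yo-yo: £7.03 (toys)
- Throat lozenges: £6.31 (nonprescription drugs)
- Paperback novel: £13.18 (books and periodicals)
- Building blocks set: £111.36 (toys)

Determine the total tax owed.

Yo-yo £7.03: toys → 10% + 0% district = 10% → £0.70
Throat lozenges £6.31: nonprescription drugs → 0% + 0% district = 0% → £0.00
Paperback novel £13.18: books and periodicals → 9.5% + 3% district = 12.5% → £1.65
Building blocks set £111.36: toys → 10% + 0% district = 10% → £11.14
Total tax = £0.70 + £1.65 + £11.14 = £13.49

£13.49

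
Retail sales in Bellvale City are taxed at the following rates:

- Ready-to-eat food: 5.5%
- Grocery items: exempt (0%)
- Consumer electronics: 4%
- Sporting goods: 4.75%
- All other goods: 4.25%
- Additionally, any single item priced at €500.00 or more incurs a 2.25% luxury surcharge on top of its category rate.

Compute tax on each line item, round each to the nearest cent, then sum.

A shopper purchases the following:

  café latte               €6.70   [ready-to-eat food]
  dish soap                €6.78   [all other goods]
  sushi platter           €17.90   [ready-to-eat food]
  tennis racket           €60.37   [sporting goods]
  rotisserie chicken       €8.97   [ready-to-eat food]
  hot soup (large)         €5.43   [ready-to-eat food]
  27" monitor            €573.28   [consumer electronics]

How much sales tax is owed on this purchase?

Café latte €6.70: ready-to-eat food → 5.5% → €0.37
Dish soap €6.78: all other goods → 4.25% → €0.29
Sushi platter €17.90: ready-to-eat food → 5.5% → €0.98
Tennis racket €60.37: sporting goods → 4.75% → €2.87
Rotisserie chicken €8.97: ready-to-eat food → 5.5% → €0.49
Hot soup (large) €5.43: ready-to-eat food → 5.5% → €0.30
27" monitor €573.28: consumer electronics → 4% + 2.25% surcharge = 6.25% → €35.83
Total tax = €0.37 + €0.29 + €0.98 + €2.87 + €0.49 + €0.30 + €35.83 = €41.13

€41.13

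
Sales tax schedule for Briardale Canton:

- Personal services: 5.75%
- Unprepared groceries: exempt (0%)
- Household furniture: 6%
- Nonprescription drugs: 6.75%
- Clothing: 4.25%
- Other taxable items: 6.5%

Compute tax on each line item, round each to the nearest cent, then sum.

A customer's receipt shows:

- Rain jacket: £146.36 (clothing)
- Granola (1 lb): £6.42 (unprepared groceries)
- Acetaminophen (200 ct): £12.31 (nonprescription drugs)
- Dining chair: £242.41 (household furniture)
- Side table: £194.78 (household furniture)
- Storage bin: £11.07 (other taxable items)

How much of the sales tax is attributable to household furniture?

£26.23

Dining chair £242.41: household furniture → 6% → £14.54
Side table £194.78: household furniture → 6% → £11.69
Tax on household furniture = £14.54 + £11.69 = £26.23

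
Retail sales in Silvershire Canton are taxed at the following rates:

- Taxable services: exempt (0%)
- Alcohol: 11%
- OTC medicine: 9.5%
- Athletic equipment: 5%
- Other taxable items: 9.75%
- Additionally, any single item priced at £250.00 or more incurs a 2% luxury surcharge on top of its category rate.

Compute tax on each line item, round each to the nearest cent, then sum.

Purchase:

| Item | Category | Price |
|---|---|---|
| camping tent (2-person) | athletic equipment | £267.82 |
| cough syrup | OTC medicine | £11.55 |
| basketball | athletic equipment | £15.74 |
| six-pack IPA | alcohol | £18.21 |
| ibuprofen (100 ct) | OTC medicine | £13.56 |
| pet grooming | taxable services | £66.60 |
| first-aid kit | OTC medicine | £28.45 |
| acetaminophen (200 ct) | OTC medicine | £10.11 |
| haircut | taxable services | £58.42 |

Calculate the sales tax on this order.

£27.59

Camping tent (2-person) £267.82: athletic equipment → 5% + 2% surcharge = 7% → £18.75
Cough syrup £11.55: OTC medicine → 9.5% → £1.10
Basketball £15.74: athletic equipment → 5% → £0.79
Six-pack IPA £18.21: alcohol → 11% → £2.00
Ibuprofen (100 ct) £13.56: OTC medicine → 9.5% → £1.29
Pet grooming £66.60: taxable services → 0% → £0.00
First-aid kit £28.45: OTC medicine → 9.5% → £2.70
Acetaminophen (200 ct) £10.11: OTC medicine → 9.5% → £0.96
Haircut £58.42: taxable services → 0% → £0.00
Total tax = £18.75 + £1.10 + £0.79 + £2.00 + £1.29 + £2.70 + £0.96 = £27.59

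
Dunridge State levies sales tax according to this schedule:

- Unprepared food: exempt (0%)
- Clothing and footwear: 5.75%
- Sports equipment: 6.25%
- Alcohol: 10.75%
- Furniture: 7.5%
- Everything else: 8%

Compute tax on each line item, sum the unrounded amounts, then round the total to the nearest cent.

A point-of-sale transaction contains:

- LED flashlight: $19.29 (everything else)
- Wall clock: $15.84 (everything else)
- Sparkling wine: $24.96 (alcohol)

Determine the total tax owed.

LED flashlight $19.29: everything else → 8% → $1.5432
Wall clock $15.84: everything else → 8% → $1.2672
Sparkling wine $24.96: alcohol → 10.75% → $2.6832
Unrounded tax sum = $5.4936 → $5.49

$5.49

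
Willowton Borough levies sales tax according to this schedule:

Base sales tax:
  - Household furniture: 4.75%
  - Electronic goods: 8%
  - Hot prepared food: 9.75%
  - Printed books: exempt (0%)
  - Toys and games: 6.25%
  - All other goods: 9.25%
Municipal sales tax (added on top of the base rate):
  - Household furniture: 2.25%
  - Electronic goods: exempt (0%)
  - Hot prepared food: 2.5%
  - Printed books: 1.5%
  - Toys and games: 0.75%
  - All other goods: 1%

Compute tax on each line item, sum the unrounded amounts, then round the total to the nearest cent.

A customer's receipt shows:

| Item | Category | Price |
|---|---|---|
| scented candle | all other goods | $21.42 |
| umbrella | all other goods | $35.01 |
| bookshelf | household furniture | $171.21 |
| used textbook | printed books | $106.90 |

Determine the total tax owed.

Scented candle $21.42: all other goods → 9.25% + 1% municipal = 10.25% → $2.19555
Umbrella $35.01: all other goods → 9.25% + 1% municipal = 10.25% → $3.588525
Bookshelf $171.21: household furniture → 4.75% + 2.25% municipal = 7% → $11.9847
Used textbook $106.90: printed books → 0% + 1.5% municipal = 1.5% → $1.6035
Unrounded tax sum = $19.372275 → $19.37

$19.37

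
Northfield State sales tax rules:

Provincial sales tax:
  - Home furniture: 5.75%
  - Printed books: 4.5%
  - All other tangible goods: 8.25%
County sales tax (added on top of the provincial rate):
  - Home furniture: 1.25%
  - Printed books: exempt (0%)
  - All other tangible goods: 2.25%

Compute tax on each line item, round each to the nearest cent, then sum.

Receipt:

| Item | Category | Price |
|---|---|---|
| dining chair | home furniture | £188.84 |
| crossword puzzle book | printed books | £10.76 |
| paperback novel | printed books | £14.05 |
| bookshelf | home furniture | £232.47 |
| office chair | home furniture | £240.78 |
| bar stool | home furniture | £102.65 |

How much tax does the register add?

Dining chair £188.84: home furniture → 5.75% + 1.25% county = 7% → £13.22
Crossword puzzle book £10.76: printed books → 4.5% + 0% county = 4.5% → £0.48
Paperback novel £14.05: printed books → 4.5% + 0% county = 4.5% → £0.63
Bookshelf £232.47: home furniture → 5.75% + 1.25% county = 7% → £16.27
Office chair £240.78: home furniture → 5.75% + 1.25% county = 7% → £16.85
Bar stool £102.65: home furniture → 5.75% + 1.25% county = 7% → £7.19
Total tax = £13.22 + £0.48 + £0.63 + £16.27 + £16.85 + £7.19 = £54.64

£54.64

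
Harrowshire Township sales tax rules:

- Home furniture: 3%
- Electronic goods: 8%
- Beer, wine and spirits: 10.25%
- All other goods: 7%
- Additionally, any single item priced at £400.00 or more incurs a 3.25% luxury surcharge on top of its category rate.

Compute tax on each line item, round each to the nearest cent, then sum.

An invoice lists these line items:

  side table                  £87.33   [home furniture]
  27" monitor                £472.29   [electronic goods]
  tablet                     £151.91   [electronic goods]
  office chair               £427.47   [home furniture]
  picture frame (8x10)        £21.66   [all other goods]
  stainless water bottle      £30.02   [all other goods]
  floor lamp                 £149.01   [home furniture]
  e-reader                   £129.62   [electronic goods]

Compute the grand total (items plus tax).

£1582.39

Side table £87.33: home furniture → 3% → £2.62
27" monitor £472.29: electronic goods → 8% + 3.25% surcharge = 11.25% → £53.13
Tablet £151.91: electronic goods → 8% → £12.15
Office chair £427.47: home furniture → 3% + 3.25% surcharge = 6.25% → £26.72
Picture frame (8x10) £21.66: all other goods → 7% → £1.52
Stainless water bottle £30.02: all other goods → 7% → £2.10
Floor lamp £149.01: home furniture → 3% → £4.47
E-reader £129.62: electronic goods → 8% → £10.37
Subtotal = £1469.31; tax = £113.08; total due = £1582.39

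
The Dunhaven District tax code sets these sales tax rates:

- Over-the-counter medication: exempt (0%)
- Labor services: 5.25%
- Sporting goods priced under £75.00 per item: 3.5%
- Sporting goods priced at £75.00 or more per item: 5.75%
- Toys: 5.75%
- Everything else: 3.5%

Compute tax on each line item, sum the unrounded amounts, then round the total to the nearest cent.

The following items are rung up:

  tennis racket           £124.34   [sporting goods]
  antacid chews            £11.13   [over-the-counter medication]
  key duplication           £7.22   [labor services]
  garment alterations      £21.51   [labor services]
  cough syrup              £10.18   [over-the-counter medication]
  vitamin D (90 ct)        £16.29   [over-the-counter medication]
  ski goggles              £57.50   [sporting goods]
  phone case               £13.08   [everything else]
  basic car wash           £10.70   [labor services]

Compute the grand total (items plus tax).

£283.64

Tennis racket £124.34: sporting goods, £75.00 or more → 5.75% → £7.14955
Antacid chews £11.13: over-the-counter medication → 0% → £0.00
Key duplication £7.22: labor services → 5.25% → £0.37905
Garment alterations £21.51: labor services → 5.25% → £1.129275
Cough syrup £10.18: over-the-counter medication → 0% → £0.00
Vitamin D (90 ct) £16.29: over-the-counter medication → 0% → £0.00
Ski goggles £57.50: sporting goods, under £75.00 → 3.5% → £2.0125
Phone case £13.08: everything else → 3.5% → £0.4578
Basic car wash £10.70: labor services → 5.25% → £0.56175
Subtotal = £271.95; unrounded tax = £11.689925 → £11.69; total due = £283.64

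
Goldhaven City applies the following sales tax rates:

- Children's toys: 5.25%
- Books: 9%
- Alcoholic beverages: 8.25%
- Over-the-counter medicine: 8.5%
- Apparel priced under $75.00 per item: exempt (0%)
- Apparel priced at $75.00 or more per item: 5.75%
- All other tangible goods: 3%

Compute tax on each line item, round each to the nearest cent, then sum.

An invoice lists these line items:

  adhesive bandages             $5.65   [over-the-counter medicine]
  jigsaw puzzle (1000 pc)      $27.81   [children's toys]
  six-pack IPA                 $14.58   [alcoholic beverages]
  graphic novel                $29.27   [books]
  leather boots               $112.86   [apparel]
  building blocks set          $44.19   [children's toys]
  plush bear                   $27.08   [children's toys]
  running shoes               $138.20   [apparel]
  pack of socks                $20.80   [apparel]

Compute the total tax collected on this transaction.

Adhesive bandages $5.65: over-the-counter medicine → 8.5% → $0.48
Jigsaw puzzle (1000 pc) $27.81: children's toys → 5.25% → $1.46
Six-pack IPA $14.58: alcoholic beverages → 8.25% → $1.20
Graphic novel $29.27: books → 9% → $2.63
Leather boots $112.86: apparel, $75.00 or more → 5.75% → $6.49
Building blocks set $44.19: children's toys → 5.25% → $2.32
Plush bear $27.08: children's toys → 5.25% → $1.42
Running shoes $138.20: apparel, $75.00 or more → 5.75% → $7.95
Pack of socks $20.80: apparel, under $75.00 → 0% → $0.00
Total tax = $0.48 + $1.46 + $1.20 + $2.63 + $6.49 + $2.32 + $1.42 + $7.95 = $23.95

$23.95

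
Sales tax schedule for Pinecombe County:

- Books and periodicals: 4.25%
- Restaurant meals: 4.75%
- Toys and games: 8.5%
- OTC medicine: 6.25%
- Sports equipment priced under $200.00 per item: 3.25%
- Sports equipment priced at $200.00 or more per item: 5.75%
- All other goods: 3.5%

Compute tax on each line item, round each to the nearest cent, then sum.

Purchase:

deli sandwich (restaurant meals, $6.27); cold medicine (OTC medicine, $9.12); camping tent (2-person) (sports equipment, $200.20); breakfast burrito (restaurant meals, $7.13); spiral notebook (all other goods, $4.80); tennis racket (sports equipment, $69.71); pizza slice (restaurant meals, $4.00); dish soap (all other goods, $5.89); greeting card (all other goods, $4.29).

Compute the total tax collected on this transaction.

$15.71

Deli sandwich $6.27: restaurant meals → 4.75% → $0.30
Cold medicine $9.12: OTC medicine → 6.25% → $0.57
Camping tent (2-person) $200.20: sports equipment, $200.00 or more → 5.75% → $11.51
Breakfast burrito $7.13: restaurant meals → 4.75% → $0.34
Spiral notebook $4.80: all other goods → 3.5% → $0.17
Tennis racket $69.71: sports equipment, under $200.00 → 3.25% → $2.27
Pizza slice $4.00: restaurant meals → 4.75% → $0.19
Dish soap $5.89: all other goods → 3.5% → $0.21
Greeting card $4.29: all other goods → 3.5% → $0.15
Total tax = $0.30 + $0.57 + $11.51 + $0.34 + $0.17 + $2.27 + $0.19 + $0.21 + $0.15 = $15.71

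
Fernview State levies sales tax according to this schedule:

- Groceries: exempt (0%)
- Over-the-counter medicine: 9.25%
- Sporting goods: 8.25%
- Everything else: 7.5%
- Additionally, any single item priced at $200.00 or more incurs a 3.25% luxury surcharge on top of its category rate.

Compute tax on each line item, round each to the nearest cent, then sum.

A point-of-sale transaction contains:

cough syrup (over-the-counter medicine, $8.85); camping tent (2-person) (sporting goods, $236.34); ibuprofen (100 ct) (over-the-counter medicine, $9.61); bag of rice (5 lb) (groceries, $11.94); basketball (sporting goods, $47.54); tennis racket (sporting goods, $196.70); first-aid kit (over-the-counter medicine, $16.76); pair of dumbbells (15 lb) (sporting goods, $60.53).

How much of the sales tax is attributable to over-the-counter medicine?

$3.26

Cough syrup $8.85: over-the-counter medicine → 9.25% → $0.82
Ibuprofen (100 ct) $9.61: over-the-counter medicine → 9.25% → $0.89
First-aid kit $16.76: over-the-counter medicine → 9.25% → $1.55
Tax on over-the-counter medicine = $0.82 + $0.89 + $1.55 = $3.26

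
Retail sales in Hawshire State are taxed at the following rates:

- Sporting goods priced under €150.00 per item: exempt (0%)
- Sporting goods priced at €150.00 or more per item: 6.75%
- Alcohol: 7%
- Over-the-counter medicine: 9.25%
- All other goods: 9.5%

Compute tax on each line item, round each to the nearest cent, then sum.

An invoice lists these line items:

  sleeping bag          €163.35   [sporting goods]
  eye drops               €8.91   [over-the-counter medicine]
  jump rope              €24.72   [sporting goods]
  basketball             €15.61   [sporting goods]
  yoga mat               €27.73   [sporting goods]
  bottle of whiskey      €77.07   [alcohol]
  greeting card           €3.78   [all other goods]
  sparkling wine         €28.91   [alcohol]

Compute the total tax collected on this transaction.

Sleeping bag €163.35: sporting goods, €150.00 or more → 6.75% → €11.03
Eye drops €8.91: over-the-counter medicine → 9.25% → €0.82
Jump rope €24.72: sporting goods, under €150.00 → 0% → €0.00
Basketball €15.61: sporting goods, under €150.00 → 0% → €0.00
Yoga mat €27.73: sporting goods, under €150.00 → 0% → €0.00
Bottle of whiskey €77.07: alcohol → 7% → €5.39
Greeting card €3.78: all other goods → 9.5% → €0.36
Sparkling wine €28.91: alcohol → 7% → €2.02
Total tax = €11.03 + €0.82 + €5.39 + €0.36 + €2.02 = €19.62

€19.62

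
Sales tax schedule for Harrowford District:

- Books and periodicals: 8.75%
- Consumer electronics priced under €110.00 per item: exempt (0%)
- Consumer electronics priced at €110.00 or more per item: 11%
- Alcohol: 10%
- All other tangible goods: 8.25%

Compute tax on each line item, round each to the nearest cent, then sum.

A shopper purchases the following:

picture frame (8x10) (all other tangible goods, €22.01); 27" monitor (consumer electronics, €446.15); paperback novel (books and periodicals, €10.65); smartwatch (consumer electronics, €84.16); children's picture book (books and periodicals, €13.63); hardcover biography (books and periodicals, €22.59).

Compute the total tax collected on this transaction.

€55.00

Picture frame (8x10) €22.01: all other tangible goods → 8.25% → €1.82
27" monitor €446.15: consumer electronics, €110.00 or more → 11% → €49.08
Paperback novel €10.65: books and periodicals → 8.75% → €0.93
Smartwatch €84.16: consumer electronics, under €110.00 → 0% → €0.00
Children's picture book €13.63: books and periodicals → 8.75% → €1.19
Hardcover biography €22.59: books and periodicals → 8.75% → €1.98
Total tax = €1.82 + €49.08 + €0.93 + €1.19 + €1.98 = €55.00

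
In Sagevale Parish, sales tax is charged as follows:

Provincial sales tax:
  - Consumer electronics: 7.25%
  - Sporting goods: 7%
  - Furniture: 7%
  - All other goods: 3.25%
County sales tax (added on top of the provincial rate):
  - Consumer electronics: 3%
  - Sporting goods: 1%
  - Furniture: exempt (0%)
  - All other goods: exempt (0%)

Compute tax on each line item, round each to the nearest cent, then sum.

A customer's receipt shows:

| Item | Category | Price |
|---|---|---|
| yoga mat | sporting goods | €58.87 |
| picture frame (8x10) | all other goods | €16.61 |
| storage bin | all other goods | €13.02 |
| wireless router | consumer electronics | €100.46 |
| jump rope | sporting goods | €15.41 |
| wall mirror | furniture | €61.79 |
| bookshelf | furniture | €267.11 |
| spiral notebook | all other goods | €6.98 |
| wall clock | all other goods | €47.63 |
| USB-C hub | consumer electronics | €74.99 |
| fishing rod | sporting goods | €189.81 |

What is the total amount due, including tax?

€917.56

Yoga mat €58.87: sporting goods → 7% + 1% county = 8% → €4.71
Picture frame (8x10) €16.61: all other goods → 3.25% + 0% county = 3.25% → €0.54
Storage bin €13.02: all other goods → 3.25% + 0% county = 3.25% → €0.42
Wireless router €100.46: consumer electronics → 7.25% + 3% county = 10.25% → €10.30
Jump rope €15.41: sporting goods → 7% + 1% county = 8% → €1.23
Wall mirror €61.79: furniture → 7% + 0% county = 7% → €4.33
Bookshelf €267.11: furniture → 7% + 0% county = 7% → €18.70
Spiral notebook €6.98: all other goods → 3.25% + 0% county = 3.25% → €0.23
Wall clock €47.63: all other goods → 3.25% + 0% county = 3.25% → €1.55
USB-C hub €74.99: consumer electronics → 7.25% + 3% county = 10.25% → €7.69
Fishing rod €189.81: sporting goods → 7% + 1% county = 8% → €15.18
Subtotal = €852.68; tax = €64.88; total due = €917.56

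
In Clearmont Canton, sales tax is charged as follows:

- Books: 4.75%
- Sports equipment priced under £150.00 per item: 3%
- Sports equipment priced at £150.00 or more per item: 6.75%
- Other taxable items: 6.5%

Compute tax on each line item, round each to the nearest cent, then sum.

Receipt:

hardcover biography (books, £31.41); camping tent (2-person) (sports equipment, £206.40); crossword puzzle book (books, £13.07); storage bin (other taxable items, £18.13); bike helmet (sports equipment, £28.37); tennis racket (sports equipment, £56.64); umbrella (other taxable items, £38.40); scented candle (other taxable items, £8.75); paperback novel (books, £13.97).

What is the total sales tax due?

£23.50

Hardcover biography £31.41: books → 4.75% → £1.49
Camping tent (2-person) £206.40: sports equipment, £150.00 or more → 6.75% → £13.93
Crossword puzzle book £13.07: books → 4.75% → £0.62
Storage bin £18.13: other taxable items → 6.5% → £1.18
Bike helmet £28.37: sports equipment, under £150.00 → 3% → £0.85
Tennis racket £56.64: sports equipment, under £150.00 → 3% → £1.70
Umbrella £38.40: other taxable items → 6.5% → £2.50
Scented candle £8.75: other taxable items → 6.5% → £0.57
Paperback novel £13.97: books → 4.75% → £0.66
Total tax = £1.49 + £13.93 + £0.62 + £1.18 + £0.85 + £1.70 + £2.50 + £0.57 + £0.66 = £23.50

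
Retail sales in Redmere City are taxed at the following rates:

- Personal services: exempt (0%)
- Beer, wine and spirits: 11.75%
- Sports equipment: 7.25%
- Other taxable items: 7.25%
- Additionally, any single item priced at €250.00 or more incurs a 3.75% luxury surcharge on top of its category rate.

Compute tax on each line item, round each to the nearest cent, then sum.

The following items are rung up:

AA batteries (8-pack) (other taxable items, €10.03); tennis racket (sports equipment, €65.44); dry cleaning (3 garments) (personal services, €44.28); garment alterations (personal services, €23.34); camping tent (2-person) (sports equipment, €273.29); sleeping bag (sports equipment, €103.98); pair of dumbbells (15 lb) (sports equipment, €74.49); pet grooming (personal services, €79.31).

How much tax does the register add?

€48.47

AA batteries (8-pack) €10.03: other taxable items → 7.25% → €0.73
Tennis racket €65.44: sports equipment → 7.25% → €4.74
Dry cleaning (3 garments) €44.28: personal services → 0% → €0.00
Garment alterations €23.34: personal services → 0% → €0.00
Camping tent (2-person) €273.29: sports equipment → 7.25% + 3.75% surcharge = 11% → €30.06
Sleeping bag €103.98: sports equipment → 7.25% → €7.54
Pair of dumbbells (15 lb) €74.49: sports equipment → 7.25% → €5.40
Pet grooming €79.31: personal services → 0% → €0.00
Total tax = €0.73 + €4.74 + €30.06 + €7.54 + €5.40 = €48.47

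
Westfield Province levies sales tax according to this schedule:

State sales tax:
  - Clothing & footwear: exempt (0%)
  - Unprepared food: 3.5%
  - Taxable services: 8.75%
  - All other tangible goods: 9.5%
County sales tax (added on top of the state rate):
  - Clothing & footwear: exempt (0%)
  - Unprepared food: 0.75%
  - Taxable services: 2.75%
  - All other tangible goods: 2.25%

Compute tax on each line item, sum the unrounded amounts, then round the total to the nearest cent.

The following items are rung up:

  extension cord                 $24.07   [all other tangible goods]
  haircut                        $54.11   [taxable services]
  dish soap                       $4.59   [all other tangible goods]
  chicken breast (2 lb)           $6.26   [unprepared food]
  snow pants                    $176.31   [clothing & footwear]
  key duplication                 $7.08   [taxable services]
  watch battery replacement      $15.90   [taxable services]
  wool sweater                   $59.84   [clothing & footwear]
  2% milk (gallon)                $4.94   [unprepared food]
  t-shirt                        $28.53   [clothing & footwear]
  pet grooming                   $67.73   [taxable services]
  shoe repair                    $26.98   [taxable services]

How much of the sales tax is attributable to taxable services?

Haircut $54.11: taxable services → 8.75% + 2.75% county = 11.5% → $6.22265
Key duplication $7.08: taxable services → 8.75% + 2.75% county = 11.5% → $0.8142
Watch battery replacement $15.90: taxable services → 8.75% + 2.75% county = 11.5% → $1.8285
Pet grooming $67.73: taxable services → 8.75% + 2.75% county = 11.5% → $7.78895
Shoe repair $26.98: taxable services → 8.75% + 2.75% county = 11.5% → $3.1027
Tax on taxable services: unrounded sum = $19.757 → $19.76

$19.76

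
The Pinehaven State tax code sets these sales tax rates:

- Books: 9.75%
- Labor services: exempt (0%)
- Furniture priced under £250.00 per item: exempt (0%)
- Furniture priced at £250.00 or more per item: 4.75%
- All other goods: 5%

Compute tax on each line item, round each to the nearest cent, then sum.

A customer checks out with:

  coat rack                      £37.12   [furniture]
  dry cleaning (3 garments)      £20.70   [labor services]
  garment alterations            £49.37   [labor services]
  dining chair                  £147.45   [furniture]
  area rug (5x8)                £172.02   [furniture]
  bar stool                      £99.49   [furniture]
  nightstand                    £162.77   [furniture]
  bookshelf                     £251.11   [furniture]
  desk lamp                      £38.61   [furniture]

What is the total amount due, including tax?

Coat rack £37.12: furniture, under £250.00 → 0% → £0.00
Dry cleaning (3 garments) £20.70: labor services → 0% → £0.00
Garment alterations £49.37: labor services → 0% → £0.00
Dining chair £147.45: furniture, under £250.00 → 0% → £0.00
Area rug (5x8) £172.02: furniture, under £250.00 → 0% → £0.00
Bar stool £99.49: furniture, under £250.00 → 0% → £0.00
Nightstand £162.77: furniture, under £250.00 → 0% → £0.00
Bookshelf £251.11: furniture, £250.00 or more → 4.75% → £11.93
Desk lamp £38.61: furniture, under £250.00 → 0% → £0.00
Subtotal = £978.64; tax = £11.93; total due = £990.57

£990.57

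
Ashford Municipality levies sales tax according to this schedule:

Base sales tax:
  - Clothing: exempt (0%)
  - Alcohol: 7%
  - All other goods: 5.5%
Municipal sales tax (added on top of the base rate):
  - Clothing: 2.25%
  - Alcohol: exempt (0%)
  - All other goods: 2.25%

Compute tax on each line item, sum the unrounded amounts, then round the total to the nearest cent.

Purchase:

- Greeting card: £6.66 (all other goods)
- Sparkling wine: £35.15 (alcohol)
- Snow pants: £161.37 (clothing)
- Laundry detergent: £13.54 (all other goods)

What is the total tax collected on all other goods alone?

Greeting card £6.66: all other goods → 5.5% + 2.25% municipal = 7.75% → £0.51615
Laundry detergent £13.54: all other goods → 5.5% + 2.25% municipal = 7.75% → £1.04935
Tax on all other goods: unrounded sum = £1.5655 → £1.57

£1.57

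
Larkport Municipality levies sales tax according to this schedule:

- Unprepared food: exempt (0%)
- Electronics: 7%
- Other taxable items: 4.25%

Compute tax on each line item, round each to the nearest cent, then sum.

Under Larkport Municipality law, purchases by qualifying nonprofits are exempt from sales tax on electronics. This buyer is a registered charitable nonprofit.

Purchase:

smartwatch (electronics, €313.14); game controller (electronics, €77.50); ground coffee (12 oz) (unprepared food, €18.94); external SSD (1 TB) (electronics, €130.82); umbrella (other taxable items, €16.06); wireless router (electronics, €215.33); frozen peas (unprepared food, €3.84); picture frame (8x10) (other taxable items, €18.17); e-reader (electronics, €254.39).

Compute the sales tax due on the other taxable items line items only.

Umbrella €16.06: other taxable items → 4.25% → €0.68
Picture frame (8x10) €18.17: other taxable items → 4.25% → €0.77
Tax on other taxable items = €0.68 + €0.77 = €1.45

€1.45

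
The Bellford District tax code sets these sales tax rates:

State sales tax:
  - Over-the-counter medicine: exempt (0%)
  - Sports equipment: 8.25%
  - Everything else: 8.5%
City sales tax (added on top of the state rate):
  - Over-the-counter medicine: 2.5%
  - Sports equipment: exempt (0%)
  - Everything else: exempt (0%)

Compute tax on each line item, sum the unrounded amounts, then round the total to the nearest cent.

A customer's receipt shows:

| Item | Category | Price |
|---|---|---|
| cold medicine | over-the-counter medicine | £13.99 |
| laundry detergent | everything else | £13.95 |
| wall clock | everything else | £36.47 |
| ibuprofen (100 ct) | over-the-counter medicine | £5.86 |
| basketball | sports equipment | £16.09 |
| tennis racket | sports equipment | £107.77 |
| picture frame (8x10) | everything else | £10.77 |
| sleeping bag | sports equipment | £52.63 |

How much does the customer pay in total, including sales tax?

Cold medicine £13.99: over-the-counter medicine → 0% + 2.5% city = 2.5% → £0.34975
Laundry detergent £13.95: everything else → 8.5% + 0% city = 8.5% → £1.18575
Wall clock £36.47: everything else → 8.5% + 0% city = 8.5% → £3.09995
Ibuprofen (100 ct) £5.86: over-the-counter medicine → 0% + 2.5% city = 2.5% → £0.1465
Basketball £16.09: sports equipment → 8.25% + 0% city = 8.25% → £1.327425
Tennis racket £107.77: sports equipment → 8.25% + 0% city = 8.25% → £8.891025
Picture frame (8x10) £10.77: everything else → 8.5% + 0% city = 8.5% → £0.91545
Sleeping bag £52.63: sports equipment → 8.25% + 0% city = 8.25% → £4.341975
Subtotal = £257.53; unrounded tax = £20.257825 → £20.26; total due = £277.79

£277.79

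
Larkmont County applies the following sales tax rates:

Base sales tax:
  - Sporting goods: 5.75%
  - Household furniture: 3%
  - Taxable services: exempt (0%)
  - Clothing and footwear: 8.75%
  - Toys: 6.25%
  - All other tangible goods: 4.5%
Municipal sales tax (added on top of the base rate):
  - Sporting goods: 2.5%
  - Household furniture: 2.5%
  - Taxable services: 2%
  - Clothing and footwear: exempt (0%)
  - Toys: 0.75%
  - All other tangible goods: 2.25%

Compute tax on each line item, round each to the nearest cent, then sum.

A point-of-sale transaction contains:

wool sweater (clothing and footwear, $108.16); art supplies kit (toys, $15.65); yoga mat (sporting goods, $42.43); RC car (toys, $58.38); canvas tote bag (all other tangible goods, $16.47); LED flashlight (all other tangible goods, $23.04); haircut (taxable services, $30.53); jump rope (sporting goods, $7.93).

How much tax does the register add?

$22.08

Wool sweater $108.16: clothing and footwear → 8.75% + 0% municipal = 8.75% → $9.46
Art supplies kit $15.65: toys → 6.25% + 0.75% municipal = 7% → $1.10
Yoga mat $42.43: sporting goods → 5.75% + 2.5% municipal = 8.25% → $3.50
RC car $58.38: toys → 6.25% + 0.75% municipal = 7% → $4.09
Canvas tote bag $16.47: all other tangible goods → 4.5% + 2.25% municipal = 6.75% → $1.11
LED flashlight $23.04: all other tangible goods → 4.5% + 2.25% municipal = 6.75% → $1.56
Haircut $30.53: taxable services → 0% + 2% municipal = 2% → $0.61
Jump rope $7.93: sporting goods → 5.75% + 2.5% municipal = 8.25% → $0.65
Total tax = $9.46 + $1.10 + $3.50 + $4.09 + $1.11 + $1.56 + $0.61 + $0.65 = $22.08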